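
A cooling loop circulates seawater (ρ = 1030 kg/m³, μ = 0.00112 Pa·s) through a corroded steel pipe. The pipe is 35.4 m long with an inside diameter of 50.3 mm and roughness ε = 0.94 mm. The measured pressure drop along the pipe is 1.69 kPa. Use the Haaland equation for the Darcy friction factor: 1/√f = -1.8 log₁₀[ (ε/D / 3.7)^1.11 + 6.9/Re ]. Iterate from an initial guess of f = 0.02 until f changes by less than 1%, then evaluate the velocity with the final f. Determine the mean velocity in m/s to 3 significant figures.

Rearranging Darcy-Weisbach: V = √(2·ΔP·D/(f·L·ρ)). With ε/D = 0.00094/0.0503 = 0.0187, iterate starting from f = 0.02:
  f = 0.02 → V = √(2·1690·0.0503/(0.02·35.4·1030)) = 0.4828 m/s; Re = ρVD/μ = 2.234e+04; f → 0.04922
  f = 0.04922 → V = 0.3078 m/s; Re = 1.424e+04; f → 0.05016
  f = 0.05016 → V = 0.3049 m/s; Re = 1.41e+04; f → 0.05019
Converged (Δf/f < 1%). With the final f = 0.05019: V = √(2·1690·0.0503/(0.05019·35.4·1030)) = 0.3048 m/s.

V ≈ 0.305 m/s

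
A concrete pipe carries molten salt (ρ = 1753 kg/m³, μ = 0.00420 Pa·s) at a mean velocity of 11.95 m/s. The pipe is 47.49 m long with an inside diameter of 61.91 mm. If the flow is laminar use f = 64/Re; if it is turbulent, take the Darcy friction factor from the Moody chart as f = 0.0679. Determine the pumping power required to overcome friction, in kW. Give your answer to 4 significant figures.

P ≈ 234.5 kW

Reynolds number Re = ρVD/μ = 1753 · 11.95 · 0.06191 / 0.0042 = 3.088e+05.
Re > 4000 → turbulent; use the Moody-chart value f = 0.0679.
Darcy-Weisbach: ΔP = f(L/D)(ρV²/2) = 0.0679·(47.49/0.06191)·(1753·11.95²/2) = 0.0679·767.1·1.252e+05 = 6.519e+06 Pa.
Q = V·A = 11.95·0.00301 = 0.03597 m³/s.
Pumping power P = QΔP = 0.03597·6.519e+06 = 234520 W = 234.5 kW.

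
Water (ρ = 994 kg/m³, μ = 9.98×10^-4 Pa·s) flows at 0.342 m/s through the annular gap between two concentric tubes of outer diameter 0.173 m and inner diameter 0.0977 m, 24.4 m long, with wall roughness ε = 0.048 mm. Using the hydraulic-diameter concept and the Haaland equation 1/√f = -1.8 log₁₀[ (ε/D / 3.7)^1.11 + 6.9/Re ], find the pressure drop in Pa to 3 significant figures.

ΔP ≈ 482 Pa

Hydraulic diameter D_h = 4A/P = D_o - D_i = 0.173 - 0.0977 = 0.0753 m.
Re = ρVD_h/μ = 994·0.342·0.0753/0.000998 = 2.565e+04.
ε/D_h = 4.8e-05/0.0753 = 0.000637; Haaland gives 1/√f = -1.8 log₁₀[6.64e-05+0.000269] = 6.254, so f = 0.02557.
ΔP = f(L/D_h)(ρV²/2) = 0.02557·24.4/0.0753·58.13 = 481.6 Pa.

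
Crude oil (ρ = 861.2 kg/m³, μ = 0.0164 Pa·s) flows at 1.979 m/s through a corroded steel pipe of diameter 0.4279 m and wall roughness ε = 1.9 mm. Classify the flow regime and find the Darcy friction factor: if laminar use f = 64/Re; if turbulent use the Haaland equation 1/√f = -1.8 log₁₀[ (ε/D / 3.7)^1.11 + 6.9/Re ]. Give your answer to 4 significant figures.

f ≈ 0.03134

Re = ρVD/μ = 861.2·1.979·0.4279/0.0164 = 4.447e+04.
Re > 4000 → turbulent. ε/D = 0.0019/0.4279 = 0.00444; Haaland: 1/√f = -1.8 log₁₀[0.000573 + 0.000155] = 5.648, so f = 0.03134.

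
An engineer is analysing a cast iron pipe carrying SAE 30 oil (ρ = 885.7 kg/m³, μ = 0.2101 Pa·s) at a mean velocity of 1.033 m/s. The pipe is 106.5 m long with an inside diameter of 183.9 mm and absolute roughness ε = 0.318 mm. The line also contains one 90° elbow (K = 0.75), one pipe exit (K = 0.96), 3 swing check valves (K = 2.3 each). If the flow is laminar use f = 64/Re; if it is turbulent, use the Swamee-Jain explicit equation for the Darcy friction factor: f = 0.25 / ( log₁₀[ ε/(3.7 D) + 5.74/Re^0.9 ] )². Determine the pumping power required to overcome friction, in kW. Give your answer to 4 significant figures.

P ≈ 0.7117 kW

Reynolds number Re = ρVD/μ = 885.7 · 1.033 · 0.1839 / 0.21 = 800.8.
Re < 2300 → laminar flow, so f = 64/Re = 64/800.8 = 0.07992 (the turbulent correlation is not needed).
Total minor-loss coefficient ΣK = 1·0.75 + 1·0.96 + 3·2.3 = 8.61.
ΔP = [f·L/D + ΣK]·(ρV²/2) = [0.07992·106.5/0.1839 + 8.61]·(885.7·1.033²/2) = [46.28 + 8.61]·472.6 = 2.594e+04 Pa.
Q = V·A = 1.033·0.02656 = 0.02744 m³/s.
Pumping power P = QΔP = 0.02744·2.594e+04 = 711.73 W = 0.7117 kW.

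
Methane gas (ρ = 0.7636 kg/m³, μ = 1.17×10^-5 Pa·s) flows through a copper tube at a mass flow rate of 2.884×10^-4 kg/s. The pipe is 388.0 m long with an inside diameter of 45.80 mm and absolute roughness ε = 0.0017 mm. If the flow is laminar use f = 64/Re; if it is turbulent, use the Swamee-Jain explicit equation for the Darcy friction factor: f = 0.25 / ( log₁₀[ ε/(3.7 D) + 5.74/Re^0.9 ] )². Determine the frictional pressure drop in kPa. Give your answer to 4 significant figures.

ΔP ≈ 0.01588 kPa

A = πD²/4 = π(0.0458)²/4 = 0.001647 m²; mean velocity V = ṁ/(ρA) = 0.0002884/(0.7636 · 0.001647) = 0.2292 m/s.
Reynolds number Re = ρVD/μ = 0.7636 · 0.2292 · 0.0458 / 1.17e-05 = 685.3.
Re < 2300 → laminar flow, so f = 64/Re = 64/685.3 = 0.0934 (the turbulent correlation is not needed).
Darcy-Weisbach: ΔP = f(L/D)(ρV²/2) = 0.0934·(388/0.0458)·(0.7636·0.2292²/2) = 0.0934·8472·0.02007 = 15.88 Pa.
ΔP = 15.88 Pa = 0.01588 kPa.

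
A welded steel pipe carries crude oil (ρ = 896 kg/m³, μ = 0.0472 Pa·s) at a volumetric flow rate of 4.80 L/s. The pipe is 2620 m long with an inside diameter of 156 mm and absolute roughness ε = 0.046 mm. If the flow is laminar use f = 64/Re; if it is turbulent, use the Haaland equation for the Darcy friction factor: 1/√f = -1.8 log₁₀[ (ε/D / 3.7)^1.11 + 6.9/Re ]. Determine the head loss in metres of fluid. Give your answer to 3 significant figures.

h_f ≈ 4.65 m

Q = 4.80 L/s = 4.80/1000 = 0.0048 m³/s.
Cross-sectional area A = πD²/4 = π(0.156)²/4 = 0.01911 m²; mean velocity V = Q/A = 0.0048/0.01911 = 0.2511 m/s.
Reynolds number Re = ρVD/μ = 896 · 0.2511 · 0.156 / 0.0472 = 743.7.
Re < 2300 → laminar flow, so f = 64/Re = 64/743.7 = 0.08606 (the turbulent correlation is not needed).
Darcy-Weisbach: ΔP = f(L/D)(ρV²/2) = 0.08606·(2620/0.156)·(896·0.2511²/2) = 0.08606·1.679e+04·28.25 = 4.084e+04 Pa.
Head loss h_f = ΔP/(ρg) = 4.084e+04/(896·9.81) = 4.65 m.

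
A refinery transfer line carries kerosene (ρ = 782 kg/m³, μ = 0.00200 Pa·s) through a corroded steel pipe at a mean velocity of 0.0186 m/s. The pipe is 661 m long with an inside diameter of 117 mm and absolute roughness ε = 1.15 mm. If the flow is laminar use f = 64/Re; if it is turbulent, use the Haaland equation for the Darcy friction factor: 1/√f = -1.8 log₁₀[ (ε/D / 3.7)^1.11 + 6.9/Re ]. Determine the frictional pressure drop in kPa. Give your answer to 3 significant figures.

Reynolds number Re = ρVD/μ = 782 · 0.0186 · 0.117 / 0.002 = 850.9.
Re < 2300 → laminar flow, so f = 64/Re = 64/850.9 = 0.07521 (the turbulent correlation is not needed).
Darcy-Weisbach: ΔP = f(L/D)(ρV²/2) = 0.07521·(661/0.117)·(782·0.0186²/2) = 0.07521·5650·0.1353 = 57.48 Pa.
ΔP = 57.48 Pa = 0.0575 kPa.

ΔP ≈ 0.0575 kPa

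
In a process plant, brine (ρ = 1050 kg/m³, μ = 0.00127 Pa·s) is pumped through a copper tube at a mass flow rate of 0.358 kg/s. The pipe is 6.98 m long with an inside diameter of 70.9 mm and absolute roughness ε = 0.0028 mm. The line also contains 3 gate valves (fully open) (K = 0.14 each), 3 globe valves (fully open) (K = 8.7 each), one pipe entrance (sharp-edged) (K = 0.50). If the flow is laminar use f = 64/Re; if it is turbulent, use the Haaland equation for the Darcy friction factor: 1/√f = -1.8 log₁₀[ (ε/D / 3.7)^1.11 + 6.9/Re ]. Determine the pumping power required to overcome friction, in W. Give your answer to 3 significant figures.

A = πD²/4 = π(0.0709)²/4 = 0.003948 m²; mean velocity V = ṁ/(ρA) = 0.358/(1050 · 0.003948) = 0.08636 m/s.
Reynolds number Re = ρVD/μ = 1050 · 0.08636 · 0.0709 / 0.00127 = 5062.
Re > 4000 → turbulent. Relative roughness ε/D = 2.8e-06/0.0709 = 3.95e-05. Haaland: 1/√f = -1.8 log₁₀[(3.95e-05/3.7)^1.11 + 6.9/5062] = -1.8 log₁₀[3.03e-06 + 0.00136] = 5.156, so f = 0.03761.
Total minor-loss coefficient ΣK = 3·0.14 + 3·8.7 + 1·0.5 = 27.
ΔP = [f·L/D + ΣK]·(ρV²/2) = [0.03761·6.98/0.0709 + 27]·(1050·0.08636²/2) = [3.703 + 27]·3.915 = 120.3 Pa.
Q = ṁ/ρ = 0.358/1050 = 0.000341 m³/s.
Pumping power P = QΔP = 0.000341·120.3 = 0.04101 W = 0.0410 W.

P ≈ 0.0410 W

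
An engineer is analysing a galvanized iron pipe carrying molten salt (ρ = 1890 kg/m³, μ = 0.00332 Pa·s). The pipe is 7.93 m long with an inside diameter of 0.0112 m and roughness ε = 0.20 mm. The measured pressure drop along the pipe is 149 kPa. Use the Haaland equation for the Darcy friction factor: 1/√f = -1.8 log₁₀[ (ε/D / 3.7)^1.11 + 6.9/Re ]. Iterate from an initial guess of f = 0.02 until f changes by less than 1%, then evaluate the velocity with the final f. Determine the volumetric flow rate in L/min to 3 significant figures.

Q ≈ 12.5 L/min

Rearranging Darcy-Weisbach: V = √(2·ΔP·D/(f·L·ρ)). With ε/D = 0.0002/0.0112 = 0.0179, iterate starting from f = 0.02:
  f = 0.02 → V = √(2·1.49e+05·0.0112/(0.02·7.93·1890)) = 3.337 m/s; Re = ρVD/μ = 2.128e+04; f → 0.04854
  f = 0.04854 → V = 2.142 m/s; Re = 1.366e+04; f → 0.04953
  f = 0.04953 → V = 2.12 m/s; Re = 1.352e+04; f → 0.04956
Converged (Δf/f < 1%). With the final f = 0.04956: V = √(2·1.49e+05·0.0112/(0.04956·7.93·1890)) = 2.12 m/s.
Q = V·A = 2.12·(π/4·0.0112²) = 0.0002088 m³/s = 12.5 L/min.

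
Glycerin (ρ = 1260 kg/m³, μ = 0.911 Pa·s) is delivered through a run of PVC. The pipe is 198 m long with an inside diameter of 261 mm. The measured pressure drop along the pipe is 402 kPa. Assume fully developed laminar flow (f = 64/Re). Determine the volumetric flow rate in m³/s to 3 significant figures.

For laminar flow, f = 64/Re with Re = ρVD/μ, so Darcy-Weisbach reduces to ΔP = 32μLV/D². Solving for V: V = ΔP·D²/(32μL) = 4.02e+05·(0.261)²/(32·0.911·198) = 4.744 m/s.
Check: Re = ρVD/μ = 1260·4.744·0.261/0.911 = 1713 < 2300, so the laminar assumption holds.
Q = V·A = 4.744·(π/4·0.261²) = 0.2538 m³/s = 0.254 m³/s.

Q ≈ 0.254 m³/s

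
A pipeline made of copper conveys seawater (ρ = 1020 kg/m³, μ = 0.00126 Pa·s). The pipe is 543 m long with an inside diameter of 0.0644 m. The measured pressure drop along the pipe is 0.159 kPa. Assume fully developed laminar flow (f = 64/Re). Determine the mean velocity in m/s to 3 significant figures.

For laminar flow, f = 64/Re with Re = ρVD/μ, so Darcy-Weisbach reduces to ΔP = 32μLV/D². Solving for V: V = ΔP·D²/(32μL) = 159·(0.0644)²/(32·0.00126·543) = 0.03012 m/s.
Check: Re = ρVD/μ = 1020·0.03012·0.0644/0.00126 = 1570 < 2300, so the laminar assumption holds.

V ≈ 0.0301 m/s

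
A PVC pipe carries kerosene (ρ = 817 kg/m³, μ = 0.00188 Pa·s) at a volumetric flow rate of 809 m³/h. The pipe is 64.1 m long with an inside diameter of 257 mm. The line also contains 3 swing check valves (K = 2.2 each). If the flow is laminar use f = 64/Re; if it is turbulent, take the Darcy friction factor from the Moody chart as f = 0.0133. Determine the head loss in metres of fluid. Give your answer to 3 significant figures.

Q = 809 m³/h = 809/3600 = 0.2247 m³/s.
Cross-sectional area A = πD²/4 = π(0.257)²/4 = 0.05187 m²; mean velocity V = Q/A = 0.2247/0.05187 = 4.332 m/s.
Reynolds number Re = ρVD/μ = 817 · 4.332 · 0.257 / 0.00188 = 4.838e+05.
Re > 4000 → turbulent; use the Moody-chart value f = 0.0133.
Total minor-loss coefficient ΣK = 3·2.2 = 6.6.
ΔP = [f·L/D + ΣK]·(ρV²/2) = [0.0133·64.1/0.257 + 6.6]·(817·4.332²/2) = [3.317 + 6.6]·7666 = 7.603e+04 Pa.
Head loss h_f = ΔP/(ρg) = 7.603e+04/(817·9.81) = 9.49 m.

h_f ≈ 9.49 m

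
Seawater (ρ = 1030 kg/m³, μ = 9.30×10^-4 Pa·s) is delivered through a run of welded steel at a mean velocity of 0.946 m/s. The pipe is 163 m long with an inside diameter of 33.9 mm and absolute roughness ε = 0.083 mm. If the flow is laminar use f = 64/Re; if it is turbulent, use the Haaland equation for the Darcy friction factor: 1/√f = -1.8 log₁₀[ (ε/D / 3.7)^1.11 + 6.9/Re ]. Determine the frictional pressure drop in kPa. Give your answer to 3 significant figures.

ΔP ≈ 62.4 kPa

Reynolds number Re = ρVD/μ = 1030 · 0.946 · 0.0339 / 0.00093 = 3.552e+04.
Re > 4000 → turbulent. Relative roughness ε/D = 8.3e-05/0.0339 = 0.00245. Haaland: 1/√f = -1.8 log₁₀[(0.00245/3.7)^1.11 + 6.9/3.552e+04] = -1.8 log₁₀[0.000296 + 0.000194] = 5.958, so f = 0.02817.
Darcy-Weisbach: ΔP = f(L/D)(ρV²/2) = 0.02817·(163/0.0339)·(1030·0.946²/2) = 0.02817·4808·460.9 = 6.244e+04 Pa.
ΔP = 6.244e+04 Pa = 62.4 kPa.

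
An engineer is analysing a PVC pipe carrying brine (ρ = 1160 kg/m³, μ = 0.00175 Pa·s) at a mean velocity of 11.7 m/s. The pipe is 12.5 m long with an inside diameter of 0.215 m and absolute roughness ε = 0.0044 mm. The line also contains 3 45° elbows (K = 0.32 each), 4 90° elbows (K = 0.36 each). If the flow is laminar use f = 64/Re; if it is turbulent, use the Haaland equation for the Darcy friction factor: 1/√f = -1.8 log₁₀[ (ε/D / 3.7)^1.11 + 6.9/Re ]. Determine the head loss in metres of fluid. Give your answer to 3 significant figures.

h_f ≈ 21.3 m

Reynolds number Re = ρVD/μ = 1160 · 11.7 · 0.215 / 0.00175 = 1.667e+06.
Re > 4000 → turbulent. Relative roughness ε/D = 4.4e-06/0.215 = 2.05e-05. Haaland: 1/√f = -1.8 log₁₀[(2.05e-05/3.7)^1.11 + 6.9/1.667e+06] = -1.8 log₁₀[1.46e-06 + 4.14e-06] = 9.453, so f = 0.01119.
Total minor-loss coefficient ΣK = 3·0.32 + 4·0.36 = 2.4.
ΔP = [f·L/D + ΣK]·(ρV²/2) = [0.01119·12.5/0.215 + 2.4]·(1160·11.7²/2) = [0.6506 + 2.4]·7.94e+04 = 2.422e+05 Pa.
Head loss h_f = ΔP/(ρg) = 2.422e+05/(1160·9.81) = 21.3 m.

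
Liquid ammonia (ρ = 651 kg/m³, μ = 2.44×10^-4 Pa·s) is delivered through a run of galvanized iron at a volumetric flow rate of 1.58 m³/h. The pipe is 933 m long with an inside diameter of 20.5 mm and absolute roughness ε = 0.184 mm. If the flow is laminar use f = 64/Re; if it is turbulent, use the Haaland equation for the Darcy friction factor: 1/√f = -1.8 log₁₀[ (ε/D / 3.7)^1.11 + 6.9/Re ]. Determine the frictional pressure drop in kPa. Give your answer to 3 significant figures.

Q = 1.58 m³/h = 1.58/3600 = 0.0004389 m³/s.
Cross-sectional area A = πD²/4 = π(0.0205)²/4 = 0.0003301 m²; mean velocity V = Q/A = 0.0004389/0.0003301 = 1.33 m/s.
Reynolds number Re = ρVD/μ = 651 · 1.33 · 0.0205 / 0.000244 = 7.273e+04.
Re > 4000 → turbulent. Relative roughness ε/D = 0.000184/0.0205 = 0.00898. Haaland: 1/√f = -1.8 log₁₀[(0.00898/3.7)^1.11 + 6.9/7.273e+04] = -1.8 log₁₀[0.00125 + 9.49e-05] = 5.168, so f = 0.03744.
Darcy-Weisbach: ΔP = f(L/D)(ρV²/2) = 0.03744·(933/0.0205)·(651·1.33²/2) = 0.03744·4.551e+04·575.5 = 9.808e+05 Pa.
ΔP = 9.808e+05 Pa = 981 kPa.

ΔP ≈ 981 kPa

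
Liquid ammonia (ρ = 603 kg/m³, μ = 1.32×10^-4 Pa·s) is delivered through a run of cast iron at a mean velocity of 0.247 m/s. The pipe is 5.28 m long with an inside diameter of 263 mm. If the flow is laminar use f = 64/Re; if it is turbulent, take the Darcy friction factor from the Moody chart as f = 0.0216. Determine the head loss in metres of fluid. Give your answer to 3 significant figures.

h_f ≈ 0.00135 m

Reynolds number Re = ρVD/μ = 603 · 0.247 · 0.263 / 0.000132 = 2.968e+05.
Re > 4000 → turbulent; use the Moody-chart value f = 0.0216.
Darcy-Weisbach: ΔP = f(L/D)(ρV²/2) = 0.0216·(5.28/0.263)·(603·0.247²/2) = 0.0216·20.08·18.39 = 7.977 Pa.
Head loss h_f = ΔP/(ρg) = 7.977/(603·9.81) = 0.00135 m.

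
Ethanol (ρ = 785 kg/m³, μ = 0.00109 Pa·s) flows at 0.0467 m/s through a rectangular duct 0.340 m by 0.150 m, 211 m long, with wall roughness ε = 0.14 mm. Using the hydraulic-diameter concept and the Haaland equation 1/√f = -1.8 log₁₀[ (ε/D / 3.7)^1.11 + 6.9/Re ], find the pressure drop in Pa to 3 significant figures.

Hydraulic diameter D_h = 4A/P = 4·(0.34·0.15)/(2·(0.34+0.15)) = 0.204/0.98 = 0.2082 m.
Re = ρVD_h/μ = 785·0.0467·0.2082/0.00109 = 7001.
ε/D_h = 0.00014/0.2082 = 0.000673; Haaland gives 1/√f = -1.8 log₁₀[7.05e-05+0.000986] = 5.357, so f = 0.03484.
ΔP = f(L/D_h)(ρV²/2) = 0.03484·211/0.2082·0.856 = 30.23 Pa.

ΔP ≈ 30.2 Pa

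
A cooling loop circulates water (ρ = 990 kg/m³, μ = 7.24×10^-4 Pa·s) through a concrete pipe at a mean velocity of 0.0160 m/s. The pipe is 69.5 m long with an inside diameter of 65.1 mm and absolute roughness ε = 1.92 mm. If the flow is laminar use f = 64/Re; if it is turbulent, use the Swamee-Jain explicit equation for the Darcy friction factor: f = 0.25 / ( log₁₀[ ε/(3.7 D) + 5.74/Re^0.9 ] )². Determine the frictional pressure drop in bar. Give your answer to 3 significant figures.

ΔP ≈ 6.08×10^-5 bar

Reynolds number Re = ρVD/μ = 990 · 0.016 · 0.0651 / 0.000724 = 1424.
Re < 2300 → laminar flow, so f = 64/Re = 64/1424 = 0.04493 (the turbulent correlation is not needed).
Darcy-Weisbach: ΔP = f(L/D)(ρV²/2) = 0.04493·(69.5/0.0651)·(990·0.016²/2) = 0.04493·1068·0.1267 = 6.079 Pa.
ΔP = 6.079 Pa = 6.08×10^-5 bar.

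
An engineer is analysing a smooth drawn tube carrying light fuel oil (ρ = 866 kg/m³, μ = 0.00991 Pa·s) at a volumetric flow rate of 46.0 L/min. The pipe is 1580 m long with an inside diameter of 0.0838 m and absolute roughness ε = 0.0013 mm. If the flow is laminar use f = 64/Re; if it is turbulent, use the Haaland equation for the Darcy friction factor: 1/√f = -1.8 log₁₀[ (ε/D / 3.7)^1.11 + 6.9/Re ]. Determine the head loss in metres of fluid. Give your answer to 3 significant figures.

Q = 46.0 L/min = 46.0/60000 = 0.0007667 m³/s.
Cross-sectional area A = πD²/4 = π(0.0838)²/4 = 0.005515 m²; mean velocity V = Q/A = 0.0007667/0.005515 = 0.139 m/s.
Reynolds number Re = ρVD/μ = 866 · 0.139 · 0.0838 / 0.00991 = 1018.
Re < 2300 → laminar flow, so f = 64/Re = 64/1018 = 0.06287 (the turbulent correlation is not needed).
Darcy-Weisbach: ΔP = f(L/D)(ρV²/2) = 0.06287·(1580/0.0838)·(866·0.139²/2) = 0.06287·1.885e+04·8.367 = 9918 Pa.
Head loss h_f = ΔP/(ρg) = 9918/(866·9.81) = 1.17 m.

h_f ≈ 1.17 m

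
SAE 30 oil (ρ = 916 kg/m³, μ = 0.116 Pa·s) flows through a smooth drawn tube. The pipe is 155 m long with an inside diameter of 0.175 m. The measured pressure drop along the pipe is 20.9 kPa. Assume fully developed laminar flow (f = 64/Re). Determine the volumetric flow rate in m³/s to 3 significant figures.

For laminar flow, f = 64/Re with Re = ρVD/μ, so Darcy-Weisbach reduces to ΔP = 32μLV/D². Solving for V: V = ΔP·D²/(32μL) = 2.09e+04·(0.175)²/(32·0.116·155) = 1.112 m/s.
Check: Re = ρVD/μ = 916·1.112·0.175/0.116 = 1537 < 2300, so the laminar assumption holds.
Q = V·A = 1.112·(π/4·0.175²) = 0.02676 m³/s = 0.0268 m³/s.

Q ≈ 0.0268 m³/s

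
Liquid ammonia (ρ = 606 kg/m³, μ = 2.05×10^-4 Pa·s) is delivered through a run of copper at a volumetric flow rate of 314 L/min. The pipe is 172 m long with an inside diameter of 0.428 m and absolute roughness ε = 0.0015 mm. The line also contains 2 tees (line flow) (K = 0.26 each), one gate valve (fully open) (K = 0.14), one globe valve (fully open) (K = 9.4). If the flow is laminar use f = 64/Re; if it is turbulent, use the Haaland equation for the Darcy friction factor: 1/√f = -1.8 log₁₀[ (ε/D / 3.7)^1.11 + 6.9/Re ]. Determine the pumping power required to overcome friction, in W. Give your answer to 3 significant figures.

P ≈ 0.0389 W

Q = 314 L/min = 314/60000 = 0.005233 m³/s.
Cross-sectional area A = πD²/4 = π(0.428)²/4 = 0.1439 m²; mean velocity V = Q/A = 0.005233/0.1439 = 0.03637 m/s.
Reynolds number Re = ρVD/μ = 606 · 0.03637 · 0.428 / 0.000205 = 4.602e+04.
Re > 4000 → turbulent. Relative roughness ε/D = 1.5e-06/0.428 = 3.5e-06. Haaland: 1/√f = -1.8 log₁₀[(3.5e-06/3.7)^1.11 + 6.9/4.602e+04] = -1.8 log₁₀[2.06e-07 + 0.00015] = 6.882, so f = 0.02111.
Total minor-loss coefficient ΣK = 2·0.26 + 1·0.14 + 1·9.4 = 10.1.
ΔP = [f·L/D + ΣK]·(ρV²/2) = [0.02111·172/0.428 + 10.1]·(606·0.03637²/2) = [8.484 + 10.1]·0.4009 = 7.435 Pa.
Pumping power P = QΔP = 0.005233·7.435 = 0.03891 W = 0.0389 W.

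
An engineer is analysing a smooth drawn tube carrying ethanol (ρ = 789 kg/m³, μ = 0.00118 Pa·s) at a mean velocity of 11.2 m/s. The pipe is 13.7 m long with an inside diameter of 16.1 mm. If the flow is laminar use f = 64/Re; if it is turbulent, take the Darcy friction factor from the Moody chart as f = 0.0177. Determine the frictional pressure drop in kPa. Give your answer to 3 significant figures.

ΔP ≈ 745 kPa

Reynolds number Re = ρVD/μ = 789 · 11.2 · 0.0161 / 0.00118 = 1.206e+05.
Re > 4000 → turbulent; use the Moody-chart value f = 0.0177.
Darcy-Weisbach: ΔP = f(L/D)(ρV²/2) = 0.0177·(13.7/0.0161)·(789·11.2²/2) = 0.0177·850.9·4.949e+04 = 7.453e+05 Pa.
ΔP = 7.453e+05 Pa = 745 kPa.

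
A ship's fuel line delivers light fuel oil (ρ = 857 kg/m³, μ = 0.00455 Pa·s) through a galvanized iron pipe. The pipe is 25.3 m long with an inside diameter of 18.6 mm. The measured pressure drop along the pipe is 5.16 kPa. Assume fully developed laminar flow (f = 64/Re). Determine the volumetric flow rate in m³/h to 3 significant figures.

For laminar flow, f = 64/Re with Re = ρVD/μ, so Darcy-Weisbach reduces to ΔP = 32μLV/D². Solving for V: V = ΔP·D²/(32μL) = 5160·(0.0186)²/(32·0.00455·25.3) = 0.4846 m/s.
Check: Re = ρVD/μ = 857·0.4846·0.0186/0.00455 = 1698 < 2300, so the laminar assumption holds.
Q = V·A = 0.4846·(π/4·0.0186²) = 0.0001317 m³/s = 0.474 m³/h.

Q ≈ 0.474 m³/h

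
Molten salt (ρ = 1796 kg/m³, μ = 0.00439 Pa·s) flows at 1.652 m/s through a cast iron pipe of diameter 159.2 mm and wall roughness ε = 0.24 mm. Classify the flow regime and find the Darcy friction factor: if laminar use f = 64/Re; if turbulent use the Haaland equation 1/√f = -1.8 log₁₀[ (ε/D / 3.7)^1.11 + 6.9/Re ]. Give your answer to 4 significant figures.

f ≈ 0.02348

Re = ρVD/μ = 1796·1.652·0.1592/0.00439 = 1.076e+05.
Re > 4000 → turbulent. ε/D = 0.00024/0.1592 = 0.00151; Haaland: 1/√f = -1.8 log₁₀[0.000173 + 6.41e-05] = 6.526, so f = 0.02348.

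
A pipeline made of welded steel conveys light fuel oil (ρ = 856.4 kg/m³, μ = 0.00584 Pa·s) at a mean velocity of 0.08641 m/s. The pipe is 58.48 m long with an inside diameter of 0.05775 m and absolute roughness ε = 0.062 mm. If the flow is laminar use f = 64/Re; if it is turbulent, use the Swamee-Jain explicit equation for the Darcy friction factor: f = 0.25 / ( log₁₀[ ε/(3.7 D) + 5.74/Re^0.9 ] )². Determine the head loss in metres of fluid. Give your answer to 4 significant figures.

Reynolds number Re = ρVD/μ = 856.4 · 0.08641 · 0.05775 / 0.00584 = 731.8.
Re < 2300 → laminar flow, so f = 64/Re = 64/731.8 = 0.08746 (the turbulent correlation is not needed).
Darcy-Weisbach: ΔP = f(L/D)(ρV²/2) = 0.08746·(58.48/0.05775)·(856.4·0.08641²/2) = 0.08746·1013·3.197 = 283.2 Pa.
Head loss h_f = ΔP/(ρg) = 283.2/(856.4·9.81) = 0.03370 m.

h_f ≈ 0.03370 m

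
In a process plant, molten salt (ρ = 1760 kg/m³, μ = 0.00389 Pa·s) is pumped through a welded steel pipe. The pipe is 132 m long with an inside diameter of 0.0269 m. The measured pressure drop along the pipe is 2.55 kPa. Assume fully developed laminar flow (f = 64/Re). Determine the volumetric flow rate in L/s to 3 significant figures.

For laminar flow, f = 64/Re with Re = ρVD/μ, so Darcy-Weisbach reduces to ΔP = 32μLV/D². Solving for V: V = ΔP·D²/(32μL) = 2550·(0.0269)²/(32·0.00389·132) = 0.1123 m/s.
Check: Re = ρVD/μ = 1760·0.1123·0.0269/0.00389 = 1367 < 2300, so the laminar assumption holds.
Q = V·A = 0.1123·(π/4·0.0269²) = 6.382e-05 m³/s = 0.0638 L/s.

Q ≈ 0.0638 L/s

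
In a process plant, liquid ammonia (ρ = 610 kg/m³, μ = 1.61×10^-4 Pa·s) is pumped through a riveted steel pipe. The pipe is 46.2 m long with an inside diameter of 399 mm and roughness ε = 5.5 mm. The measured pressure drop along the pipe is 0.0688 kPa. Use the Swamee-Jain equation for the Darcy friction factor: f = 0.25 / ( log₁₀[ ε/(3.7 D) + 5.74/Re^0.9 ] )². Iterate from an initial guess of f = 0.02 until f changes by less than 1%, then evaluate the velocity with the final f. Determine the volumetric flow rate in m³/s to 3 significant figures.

Rearranging Darcy-Weisbach: V = √(2·ΔP·D/(f·L·ρ)). With ε/D = 0.0055/0.399 = 0.0138, iterate starting from f = 0.02:
  f = 0.02 → V = √(2·68.8·0.399/(0.02·46.2·610)) = 0.3121 m/s; Re = ρVD/μ = 4.718e+05; f → 0.04256
  f = 0.04256 → V = 0.2139 m/s; Re = 3.234e+05; f → 0.04263
Converged (Δf/f < 1%). With the final f = 0.04263: V = √(2·68.8·0.399/(0.04263·46.2·610)) = 0.2138 m/s.
Q = V·A = 0.2138·(π/4·0.399²) = 0.02673 m³/s = 0.0267 m³/s.

Q ≈ 0.0267 m³/s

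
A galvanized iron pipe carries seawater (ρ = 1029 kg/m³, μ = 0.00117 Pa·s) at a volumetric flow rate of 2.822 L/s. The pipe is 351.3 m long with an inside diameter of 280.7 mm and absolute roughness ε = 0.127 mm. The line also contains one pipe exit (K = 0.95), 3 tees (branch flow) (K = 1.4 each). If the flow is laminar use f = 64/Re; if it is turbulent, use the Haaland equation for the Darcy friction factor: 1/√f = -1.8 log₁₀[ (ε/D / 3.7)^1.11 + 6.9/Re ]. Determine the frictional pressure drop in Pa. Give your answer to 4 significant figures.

ΔP ≈ 46.34 Pa

Q = 2.822 L/s = 2.822/1000 = 0.002822 m³/s.
Cross-sectional area A = πD²/4 = π(0.2807)²/4 = 0.06188 m²; mean velocity V = Q/A = 0.002822/0.06188 = 0.0456 m/s.
Reynolds number Re = ρVD/μ = 1029 · 0.0456 · 0.2807 / 0.00117 = 1.126e+04.
Re > 4000 → turbulent. Relative roughness ε/D = 0.000127/0.2807 = 0.000452. Haaland: 1/√f = -1.8 log₁₀[(0.000452/3.7)^1.11 + 6.9/1.126e+04] = -1.8 log₁₀[4.54e-05 + 0.000613] = 5.727, so f = 0.03049.
Total minor-loss coefficient ΣK = 1·0.95 + 3·1.4 = 5.15.
ΔP = [f·L/D + ΣK]·(ρV²/2) = [0.03049·351.3/0.2807 + 5.15]·(1029·0.0456²/2) = [38.16 + 5.15]·1.07 = 46.34 Pa.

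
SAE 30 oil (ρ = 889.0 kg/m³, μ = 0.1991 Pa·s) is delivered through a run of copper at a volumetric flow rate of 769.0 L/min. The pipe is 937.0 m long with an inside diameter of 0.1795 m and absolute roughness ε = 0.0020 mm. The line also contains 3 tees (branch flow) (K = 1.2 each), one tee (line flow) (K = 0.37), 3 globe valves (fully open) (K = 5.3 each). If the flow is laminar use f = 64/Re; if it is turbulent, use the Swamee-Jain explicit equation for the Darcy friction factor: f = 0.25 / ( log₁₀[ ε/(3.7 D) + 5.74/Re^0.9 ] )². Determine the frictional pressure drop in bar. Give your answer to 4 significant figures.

Q = 769.0 L/min = 769.0/60000 = 0.01282 m³/s.
Cross-sectional area A = πD²/4 = π(0.1795)²/4 = 0.02531 m²; mean velocity V = Q/A = 0.01282/0.02531 = 0.5065 m/s.
Reynolds number Re = ρVD/μ = 889 · 0.5065 · 0.1795 / 0.199 = 405.9.
Re < 2300 → laminar flow, so f = 64/Re = 64/405.9 = 0.1577 (the turbulent correlation is not needed).
Total minor-loss coefficient ΣK = 3·1.2 + 1·0.37 + 3·5.3 = 19.9.
ΔP = [f·L/D + ΣK]·(ρV²/2) = [0.1577·937/0.1795 + 19.9]·(889·0.5065²/2) = [823 + 19.9]·114 = 9.611e+04 Pa.
ΔP = 9.611e+04 Pa = 0.9611 bar.

ΔP ≈ 0.9611 bar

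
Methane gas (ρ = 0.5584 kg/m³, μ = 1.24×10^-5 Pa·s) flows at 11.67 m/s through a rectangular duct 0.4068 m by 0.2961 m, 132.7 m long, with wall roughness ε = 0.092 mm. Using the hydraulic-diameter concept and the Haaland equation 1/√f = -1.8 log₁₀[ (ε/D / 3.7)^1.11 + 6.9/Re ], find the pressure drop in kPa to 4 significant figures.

Hydraulic diameter D_h = 4A/P = 4·(0.4068·0.2961)/(2·(0.4068+0.2961)) = 0.4818/1.406 = 0.3427 m.
Re = ρVD_h/μ = 0.5584·11.67·0.3427/1.24e-05 = 1.801e+05.
ε/D_h = 9.2e-05/0.3427 = 0.000268; Haaland gives 1/√f = -1.8 log₁₀[2.54e-05+3.83e-05] = 7.552, so f = 0.01753.
ΔP = f(L/D_h)(ρV²/2) = 0.01753·132.7/0.3427·38.02 = 258.1 Pa.
ΔP = 0.2581 kPa.

ΔP ≈ 0.2581 kPa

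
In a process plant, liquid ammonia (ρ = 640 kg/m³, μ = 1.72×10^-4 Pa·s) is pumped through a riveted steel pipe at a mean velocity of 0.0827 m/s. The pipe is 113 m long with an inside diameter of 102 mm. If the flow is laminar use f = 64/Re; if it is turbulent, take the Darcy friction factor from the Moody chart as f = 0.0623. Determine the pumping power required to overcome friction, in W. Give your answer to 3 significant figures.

Reynolds number Re = ρVD/μ = 640 · 0.0827 · 0.102 / 0.000172 = 3.139e+04.
Re > 4000 → turbulent; use the Moody-chart value f = 0.0623.
Darcy-Weisbach: ΔP = f(L/D)(ρV²/2) = 0.0623·(113/0.102)·(640·0.0827²/2) = 0.0623·1108·2.189 = 151.1 Pa.
Q = V·A = 0.0827·0.008171 = 0.0006758 m³/s.
Pumping power P = QΔP = 0.0006758·151.1 = 0.1021 W = 0.102 W.

P ≈ 0.102 W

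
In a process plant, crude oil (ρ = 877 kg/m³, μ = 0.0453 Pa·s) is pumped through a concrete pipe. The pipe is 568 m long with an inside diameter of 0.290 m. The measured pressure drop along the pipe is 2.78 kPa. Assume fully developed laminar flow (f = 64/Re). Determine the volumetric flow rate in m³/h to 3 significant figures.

For laminar flow, f = 64/Re with Re = ρVD/μ, so Darcy-Weisbach reduces to ΔP = 32μLV/D². Solving for V: V = ΔP·D²/(32μL) = 2780·(0.29)²/(32·0.0453·568) = 0.284 m/s.
Check: Re = ρVD/μ = 877·0.284·0.29/0.0453 = 1594 < 2300, so the laminar assumption holds.
Q = V·A = 0.284·(π/4·0.29²) = 0.01876 m³/s = 67.5 m³/h.

Q ≈ 67.5 m³/h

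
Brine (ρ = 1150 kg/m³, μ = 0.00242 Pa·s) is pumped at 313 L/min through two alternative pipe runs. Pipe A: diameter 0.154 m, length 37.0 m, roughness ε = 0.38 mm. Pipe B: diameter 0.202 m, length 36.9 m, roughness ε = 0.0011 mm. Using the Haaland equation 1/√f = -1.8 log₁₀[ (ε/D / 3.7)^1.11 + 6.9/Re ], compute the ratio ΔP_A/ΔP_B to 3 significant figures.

ΔP_A/ΔP_B ≈ 4.29

Pipe A: V = Q/A = 0.005217/0.01863 = 0.2801 m/s; Re = 2.05e+04; ε/D = 0.00247; Haaland → f = 0.03019; ΔP_A = f(L/D)(ρV²/2) = 327.2 Pa.
Pipe B: V = Q/A = 0.005217/0.03205 = 0.1628 m/s; Re = 1.563e+04; ε/D = 5.45e-06; Haaland → f = 0.02743; ΔP_B = f(L/D)(ρV²/2) = 76.33 Pa.
ΔP_A/ΔP_B = 327.2/76.33 = 4.29.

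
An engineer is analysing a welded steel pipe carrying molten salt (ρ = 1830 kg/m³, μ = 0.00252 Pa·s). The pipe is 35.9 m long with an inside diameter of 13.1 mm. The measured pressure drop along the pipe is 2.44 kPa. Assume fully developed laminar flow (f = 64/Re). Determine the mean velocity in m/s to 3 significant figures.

For laminar flow, f = 64/Re with Re = ρVD/μ, so Darcy-Weisbach reduces to ΔP = 32μLV/D². Solving for V: V = ΔP·D²/(32μL) = 2440·(0.0131)²/(32·0.00252·35.9) = 0.1446 m/s.
Check: Re = ρVD/μ = 1830·0.1446·0.0131/0.00252 = 1376 < 2300, so the laminar assumption holds.

V ≈ 0.145 m/s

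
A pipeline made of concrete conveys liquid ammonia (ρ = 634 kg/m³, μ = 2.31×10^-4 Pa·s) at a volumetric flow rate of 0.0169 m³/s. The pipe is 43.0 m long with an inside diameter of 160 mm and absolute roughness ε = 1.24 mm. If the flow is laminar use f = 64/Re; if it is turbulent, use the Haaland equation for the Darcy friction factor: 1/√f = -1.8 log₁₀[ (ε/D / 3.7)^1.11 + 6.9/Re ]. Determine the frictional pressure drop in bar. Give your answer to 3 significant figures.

Cross-sectional area A = πD²/4 = π(0.16)²/4 = 0.02011 m²; mean velocity V = Q/A = 0.0169/0.02011 = 0.8405 m/s.
Reynolds number Re = ρVD/μ = 634 · 0.8405 · 0.16 / 0.000231 = 3.691e+05.
Re > 4000 → turbulent. Relative roughness ε/D = 0.00124/0.16 = 0.00775. Haaland: 1/√f = -1.8 log₁₀[(0.00775/3.7)^1.11 + 6.9/3.691e+05] = -1.8 log₁₀[0.00106 + 1.87e-05] = 5.339, so f = 0.03508.
Darcy-Weisbach: ΔP = f(L/D)(ρV²/2) = 0.03508·(43/0.16)·(634·0.8405²/2) = 0.03508·268.8·224 = 2112 Pa.
ΔP = 2112 Pa = 0.0211 bar.

ΔP ≈ 0.0211 bar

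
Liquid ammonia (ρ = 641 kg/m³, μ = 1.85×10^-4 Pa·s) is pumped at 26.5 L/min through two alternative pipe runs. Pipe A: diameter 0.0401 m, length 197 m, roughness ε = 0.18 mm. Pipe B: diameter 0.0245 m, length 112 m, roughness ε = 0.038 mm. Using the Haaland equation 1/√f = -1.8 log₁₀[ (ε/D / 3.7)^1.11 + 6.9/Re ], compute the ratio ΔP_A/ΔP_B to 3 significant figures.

Pipe A: V = Q/A = 0.0004417/0.001263 = 0.3497 m/s; Re = 4.859e+04; ε/D = 0.00449; Haaland → f = 0.03127; ΔP_A = f(L/D)(ρV²/2) = 6022 Pa.
Pipe B: V = Q/A = 0.0004417/0.0004714 = 0.9369 m/s; Re = 7.953e+04; ε/D = 0.00155; Haaland → f = 0.02412; ΔP_B = f(L/D)(ρV²/2) = 3.102e+04 Pa.
ΔP_A/ΔP_B = 6022/3.102e+04 = 0.194.

ΔP_A/ΔP_B ≈ 0.194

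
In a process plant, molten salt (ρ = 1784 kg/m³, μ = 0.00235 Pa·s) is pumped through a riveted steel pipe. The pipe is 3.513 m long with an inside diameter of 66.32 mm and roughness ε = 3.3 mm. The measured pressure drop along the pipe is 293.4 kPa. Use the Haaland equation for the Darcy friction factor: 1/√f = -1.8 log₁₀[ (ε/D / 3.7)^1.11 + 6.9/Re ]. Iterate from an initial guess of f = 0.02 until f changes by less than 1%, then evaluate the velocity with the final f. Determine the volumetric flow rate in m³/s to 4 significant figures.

Rearranging Darcy-Weisbach: V = √(2·ΔP·D/(f·L·ρ)). With ε/D = 0.0033/0.06632 = 0.0498, iterate starting from f = 0.02:
  f = 0.02 → V = √(2·2.934e+05·0.06632/(0.02·3.513·1784)) = 17.62 m/s; Re = ρVD/μ = 8.871e+05; f → 0.07156
  f = 0.07156 → V = 9.315 m/s; Re = 4.69e+05; f → 0.07159
Converged (Δf/f < 1%). With the final f = 0.07159: V = √(2·2.934e+05·0.06632/(0.07159·3.513·1784)) = 9.314 m/s.
Q = V·A = 9.314·(π/4·0.06632²) = 0.03217 m³/s = 0.03217 m³/s.

Q ≈ 0.03217 m³/s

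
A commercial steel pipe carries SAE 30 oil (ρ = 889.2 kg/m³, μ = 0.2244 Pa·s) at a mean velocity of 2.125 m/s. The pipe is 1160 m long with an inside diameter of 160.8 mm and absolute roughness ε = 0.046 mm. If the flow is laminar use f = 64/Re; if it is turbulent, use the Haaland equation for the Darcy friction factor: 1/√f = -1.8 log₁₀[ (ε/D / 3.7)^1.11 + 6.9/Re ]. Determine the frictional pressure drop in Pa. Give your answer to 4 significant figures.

ΔP ≈ 684600 Pa

Reynolds number Re = ρVD/μ = 889.2 · 2.125 · 0.1608 / 0.224 = 1354.
Re < 2300 → laminar flow, so f = 64/Re = 64/1354 = 0.04727 (the turbulent correlation is not needed).
Darcy-Weisbach: ΔP = f(L/D)(ρV²/2) = 0.04727·(1160/0.1608)·(889.2·2.125²/2) = 0.04727·7214·2008 = 6.846e+05 Pa.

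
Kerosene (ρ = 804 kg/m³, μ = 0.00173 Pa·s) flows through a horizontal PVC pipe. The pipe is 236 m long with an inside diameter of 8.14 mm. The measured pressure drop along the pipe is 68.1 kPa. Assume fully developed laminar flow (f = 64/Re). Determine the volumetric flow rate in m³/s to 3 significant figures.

For laminar flow, f = 64/Re with Re = ρVD/μ, so Darcy-Weisbach reduces to ΔP = 32μLV/D². Solving for V: V = ΔP·D²/(32μL) = 6.81e+04·(0.00814)²/(32·0.00173·236) = 0.3454 m/s.
Check: Re = ρVD/μ = 804·0.3454·0.00814/0.00173 = 1307 < 2300, so the laminar assumption holds.
Q = V·A = 0.3454·(π/4·0.00814²) = 1.797e-05 m³/s = 1.80×10^-5 m³/s.

Q ≈ 1.80×10^-5 m³/s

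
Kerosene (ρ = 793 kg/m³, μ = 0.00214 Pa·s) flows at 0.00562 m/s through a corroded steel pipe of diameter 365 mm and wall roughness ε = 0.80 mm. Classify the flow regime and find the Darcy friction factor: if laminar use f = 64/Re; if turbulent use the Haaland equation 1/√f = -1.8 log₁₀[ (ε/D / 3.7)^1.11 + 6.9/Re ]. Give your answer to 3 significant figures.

Re = ρVD/μ = 793·0.00562·0.365/0.00214 = 760.1.
Re < 2300 → laminar, so f = 64/Re = 0.0842 (roughness is irrelevant in laminar flow).

f ≈ 0.0842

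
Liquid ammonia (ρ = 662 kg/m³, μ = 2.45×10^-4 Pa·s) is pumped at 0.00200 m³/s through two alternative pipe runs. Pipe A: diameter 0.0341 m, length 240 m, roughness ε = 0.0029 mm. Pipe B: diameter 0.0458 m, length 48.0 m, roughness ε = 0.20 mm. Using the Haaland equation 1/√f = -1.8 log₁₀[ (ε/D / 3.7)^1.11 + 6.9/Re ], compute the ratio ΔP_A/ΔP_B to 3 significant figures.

ΔP_A/ΔP_B ≈ 11.8

Pipe A: V = Q/A = 0.002/0.0009133 = 2.19 m/s; Re = 2.018e+05; ε/D = 8.5e-05; Haaland → f = 0.01606; ΔP_A = f(L/D)(ρV²/2) = 1.794e+05 Pa.
Pipe B: V = Q/A = 0.002/0.001647 = 1.214 m/s; Re = 1.502e+05; ε/D = 0.00437; Haaland → f = 0.02984; ΔP_B = f(L/D)(ρV²/2) = 1.526e+04 Pa.
ΔP_A/ΔP_B = 1.794e+05/1.526e+04 = 11.8.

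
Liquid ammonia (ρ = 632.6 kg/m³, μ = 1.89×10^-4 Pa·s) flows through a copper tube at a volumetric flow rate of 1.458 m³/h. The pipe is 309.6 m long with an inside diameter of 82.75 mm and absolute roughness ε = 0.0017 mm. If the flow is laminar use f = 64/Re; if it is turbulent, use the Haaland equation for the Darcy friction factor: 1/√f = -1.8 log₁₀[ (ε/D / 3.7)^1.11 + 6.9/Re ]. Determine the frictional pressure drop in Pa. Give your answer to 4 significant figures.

ΔP ≈ 171.2 Pa

Q = 1.458 m³/h = 1.458/3600 = 0.000405 m³/s.
Cross-sectional area A = πD²/4 = π(0.08275)²/4 = 0.005378 m²; mean velocity V = Q/A = 0.000405/0.005378 = 0.07531 m/s.
Reynolds number Re = ρVD/μ = 632.6 · 0.07531 · 0.08275 / 0.000189 = 2.086e+04.
Re > 4000 → turbulent. Relative roughness ε/D = 1.7e-06/0.08275 = 2.05e-05. Haaland: 1/√f = -1.8 log₁₀[(2.05e-05/3.7)^1.11 + 6.9/2.086e+04] = -1.8 log₁₀[1.47e-06 + 0.000331] = 6.261, so f = 0.02551.
Darcy-Weisbach: ΔP = f(L/D)(ρV²/2) = 0.02551·(309.6/0.08275)·(632.6·0.07531²/2) = 0.02551·3741·1.794 = 171.2 Pa.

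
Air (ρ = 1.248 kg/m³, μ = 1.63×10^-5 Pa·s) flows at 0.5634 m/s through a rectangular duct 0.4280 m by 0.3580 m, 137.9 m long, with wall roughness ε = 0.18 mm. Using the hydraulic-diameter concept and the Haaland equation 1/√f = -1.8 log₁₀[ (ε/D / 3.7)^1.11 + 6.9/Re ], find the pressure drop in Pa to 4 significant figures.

Hydraulic diameter D_h = 4A/P = 4·(0.428·0.358)/(2·(0.428+0.358)) = 0.6129/1.572 = 0.3899 m.
Re = ρVD_h/μ = 1.248·0.5634·0.3899/1.63e-05 = 1.682e+04.
ε/D_h = 0.00018/0.3899 = 0.000462; Haaland gives 1/√f = -1.8 log₁₀[4.64e-05+0.00041] = 6.013, so f = 0.02766.
ΔP = f(L/D_h)(ρV²/2) = 0.02766·137.9/0.3899·0.1981 = 1.938 Pa.

ΔP ≈ 1.938 Pa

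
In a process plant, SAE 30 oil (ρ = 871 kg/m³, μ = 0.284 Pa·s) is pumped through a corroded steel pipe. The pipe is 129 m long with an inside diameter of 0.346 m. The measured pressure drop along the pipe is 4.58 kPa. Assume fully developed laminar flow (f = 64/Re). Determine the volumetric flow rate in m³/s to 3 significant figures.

For laminar flow, f = 64/Re with Re = ρVD/μ, so Darcy-Weisbach reduces to ΔP = 32μLV/D². Solving for V: V = ΔP·D²/(32μL) = 4580·(0.346)²/(32·0.284·129) = 0.4677 m/s.
Check: Re = ρVD/μ = 871·0.4677·0.346/0.284 = 496.3 < 2300, so the laminar assumption holds.
Q = V·A = 0.4677·(π/4·0.346²) = 0.04397 m³/s = 0.0440 m³/s.

Q ≈ 0.0440 m³/s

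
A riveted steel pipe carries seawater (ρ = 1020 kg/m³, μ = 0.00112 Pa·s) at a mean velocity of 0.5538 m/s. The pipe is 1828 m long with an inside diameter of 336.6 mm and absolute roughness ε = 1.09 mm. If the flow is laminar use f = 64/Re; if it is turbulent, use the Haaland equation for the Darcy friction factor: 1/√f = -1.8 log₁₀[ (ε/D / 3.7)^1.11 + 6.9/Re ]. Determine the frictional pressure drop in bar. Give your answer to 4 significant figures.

Reynolds number Re = ρVD/μ = 1020 · 0.5538 · 0.3366 / 0.00112 = 1.698e+05.
Re > 4000 → turbulent. Relative roughness ε/D = 0.00109/0.3366 = 0.00324. Haaland: 1/√f = -1.8 log₁₀[(0.00324/3.7)^1.11 + 6.9/1.698e+05] = -1.8 log₁₀[0.000403 + 4.06e-05] = 6.035, so f = 0.02746.
Darcy-Weisbach: ΔP = f(L/D)(ρV²/2) = 0.02746·(1828/0.3366)·(1020·0.5538²/2) = 0.02746·5431·156.4 = 2.333e+04 Pa.
ΔP = 2.333e+04 Pa = 0.2333 bar.

ΔP ≈ 0.2333 bar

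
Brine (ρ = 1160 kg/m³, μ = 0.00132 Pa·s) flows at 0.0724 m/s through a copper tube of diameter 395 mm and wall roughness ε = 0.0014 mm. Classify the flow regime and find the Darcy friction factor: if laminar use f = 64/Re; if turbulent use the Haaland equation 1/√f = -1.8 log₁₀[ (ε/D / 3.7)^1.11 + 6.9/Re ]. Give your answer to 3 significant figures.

f ≈ 0.0243

Re = ρVD/μ = 1160·0.0724·0.395/0.00132 = 2.513e+04.
Re > 4000 → turbulent. ε/D = 1.4e-06/0.395 = 3.54e-06; Haaland: 1/√f = -1.8 log₁₀[2.09e-07 + 0.000275] = 6.41, so f = 0.02434.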